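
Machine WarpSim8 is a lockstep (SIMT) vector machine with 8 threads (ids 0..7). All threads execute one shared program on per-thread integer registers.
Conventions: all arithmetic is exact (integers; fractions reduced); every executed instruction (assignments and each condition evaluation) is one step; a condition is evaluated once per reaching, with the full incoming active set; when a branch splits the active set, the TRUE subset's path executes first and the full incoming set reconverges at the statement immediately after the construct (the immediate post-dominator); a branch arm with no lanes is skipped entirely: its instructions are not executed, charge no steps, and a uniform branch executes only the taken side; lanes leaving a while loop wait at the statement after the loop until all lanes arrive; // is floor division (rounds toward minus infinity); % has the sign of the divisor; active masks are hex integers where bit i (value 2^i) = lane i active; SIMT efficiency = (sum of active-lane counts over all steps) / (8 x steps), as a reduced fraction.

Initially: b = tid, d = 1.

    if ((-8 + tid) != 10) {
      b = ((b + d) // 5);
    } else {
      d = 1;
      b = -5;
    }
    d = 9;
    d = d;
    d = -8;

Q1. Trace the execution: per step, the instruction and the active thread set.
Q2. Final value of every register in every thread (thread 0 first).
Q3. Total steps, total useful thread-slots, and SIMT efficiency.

step 0: eval ((-8 + tid) != 10)      0xff
step 1: b <- ((b + d) // 5)          0xff
step 2: d <- 9                       0xff
step 3: d <- d                       0xff
step 4: d <- -8                      0xff

Answer: 5 steps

b: 0,0,0,0,1,1,1,1
d: -8,-8,-8,-8,-8,-8,-8,-8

steps = 5; useful = 40; efficiency = 40/40 = 1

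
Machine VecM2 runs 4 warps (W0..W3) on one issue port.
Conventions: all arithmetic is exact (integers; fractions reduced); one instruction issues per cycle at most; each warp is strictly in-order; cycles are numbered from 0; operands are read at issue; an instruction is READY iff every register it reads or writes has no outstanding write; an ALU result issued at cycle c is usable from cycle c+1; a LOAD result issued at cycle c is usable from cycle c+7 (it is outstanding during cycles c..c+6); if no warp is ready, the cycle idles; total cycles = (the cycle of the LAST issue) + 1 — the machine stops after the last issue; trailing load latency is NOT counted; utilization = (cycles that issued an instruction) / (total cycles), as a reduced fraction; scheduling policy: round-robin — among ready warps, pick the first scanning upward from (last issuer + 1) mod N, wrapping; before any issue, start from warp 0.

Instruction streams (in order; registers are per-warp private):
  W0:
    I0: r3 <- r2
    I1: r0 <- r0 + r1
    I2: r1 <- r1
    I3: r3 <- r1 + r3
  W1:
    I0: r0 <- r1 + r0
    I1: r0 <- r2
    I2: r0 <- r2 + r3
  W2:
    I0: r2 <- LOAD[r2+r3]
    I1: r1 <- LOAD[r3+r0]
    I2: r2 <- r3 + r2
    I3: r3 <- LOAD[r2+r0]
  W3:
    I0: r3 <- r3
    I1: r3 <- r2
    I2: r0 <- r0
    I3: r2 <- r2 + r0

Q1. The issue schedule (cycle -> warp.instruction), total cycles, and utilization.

cycle 0: W0.I0
cycle 1: W1.I0
cycle 2: W2.I0
cycle 3: W3.I0
cycle 4: W0.I1
cycle 5: W1.I1
cycle 6: W2.I1
cycle 7: W3.I1
cycle 8: W0.I2
cycle 9: W1.I2
cycle 10: W2.I2
cycle 11: W3.I2
cycle 12: W0.I3
cycle 13: W2.I3
cycle 14: W3.I3

Answer: 15 cycles, utilization 1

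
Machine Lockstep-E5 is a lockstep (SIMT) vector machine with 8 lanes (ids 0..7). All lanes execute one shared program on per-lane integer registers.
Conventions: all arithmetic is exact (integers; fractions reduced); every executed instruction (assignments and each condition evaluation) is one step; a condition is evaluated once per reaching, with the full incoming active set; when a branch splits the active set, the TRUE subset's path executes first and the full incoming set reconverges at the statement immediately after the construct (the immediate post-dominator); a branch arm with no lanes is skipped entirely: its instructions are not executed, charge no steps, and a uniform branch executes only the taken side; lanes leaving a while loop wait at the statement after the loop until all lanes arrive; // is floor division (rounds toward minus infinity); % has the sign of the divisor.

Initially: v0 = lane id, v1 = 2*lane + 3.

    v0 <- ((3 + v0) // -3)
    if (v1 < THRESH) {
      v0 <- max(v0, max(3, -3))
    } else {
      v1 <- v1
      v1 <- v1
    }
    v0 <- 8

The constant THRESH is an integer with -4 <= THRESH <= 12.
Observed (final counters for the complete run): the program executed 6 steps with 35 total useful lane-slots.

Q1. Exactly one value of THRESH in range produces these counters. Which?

Answer: THRESH = 12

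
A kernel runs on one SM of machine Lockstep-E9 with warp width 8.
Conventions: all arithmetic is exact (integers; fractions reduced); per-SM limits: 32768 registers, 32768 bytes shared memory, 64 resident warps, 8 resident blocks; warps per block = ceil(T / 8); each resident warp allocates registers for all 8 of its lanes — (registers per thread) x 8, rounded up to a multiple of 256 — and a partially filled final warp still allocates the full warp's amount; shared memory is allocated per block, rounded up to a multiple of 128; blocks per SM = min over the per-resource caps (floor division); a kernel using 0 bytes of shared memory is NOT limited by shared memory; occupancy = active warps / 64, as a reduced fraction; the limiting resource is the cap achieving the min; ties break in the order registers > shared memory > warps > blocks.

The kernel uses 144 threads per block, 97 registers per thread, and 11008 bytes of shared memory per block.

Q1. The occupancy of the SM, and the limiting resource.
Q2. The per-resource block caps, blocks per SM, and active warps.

Answer: occupancy 9/32, limited by registers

registers: 1 block
shared memory: 2 blocks
warps: 3 blocks
blocks: 8 blocks

Answer: 1 block, 18 active warps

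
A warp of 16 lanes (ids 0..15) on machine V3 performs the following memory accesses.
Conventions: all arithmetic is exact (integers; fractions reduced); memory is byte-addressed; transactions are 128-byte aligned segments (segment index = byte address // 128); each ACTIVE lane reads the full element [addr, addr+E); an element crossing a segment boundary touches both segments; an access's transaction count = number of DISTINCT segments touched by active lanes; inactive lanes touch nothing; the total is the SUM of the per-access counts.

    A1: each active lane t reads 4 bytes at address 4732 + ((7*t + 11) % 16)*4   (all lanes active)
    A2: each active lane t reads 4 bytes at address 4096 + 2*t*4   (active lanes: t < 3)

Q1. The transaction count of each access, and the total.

A1: 2 transactions
A2: 1 transaction

Answer: 2,1; total 3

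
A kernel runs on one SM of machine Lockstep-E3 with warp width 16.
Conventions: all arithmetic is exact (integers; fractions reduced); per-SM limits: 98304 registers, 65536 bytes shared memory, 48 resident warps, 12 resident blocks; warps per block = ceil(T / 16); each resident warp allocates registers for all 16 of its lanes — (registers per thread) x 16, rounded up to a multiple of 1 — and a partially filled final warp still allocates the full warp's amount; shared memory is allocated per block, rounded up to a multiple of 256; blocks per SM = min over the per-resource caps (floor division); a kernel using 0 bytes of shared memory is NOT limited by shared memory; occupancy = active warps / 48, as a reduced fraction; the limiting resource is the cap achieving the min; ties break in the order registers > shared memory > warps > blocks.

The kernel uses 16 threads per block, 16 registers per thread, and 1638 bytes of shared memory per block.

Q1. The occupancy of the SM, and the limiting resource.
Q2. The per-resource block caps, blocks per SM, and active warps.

Answer: occupancy 1/4, limited by blocks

registers: 384 blocks
shared memory: 36 blocks
warps: 48 blocks
blocks: 12 blocks

Answer: 12 blocks, 12 active warps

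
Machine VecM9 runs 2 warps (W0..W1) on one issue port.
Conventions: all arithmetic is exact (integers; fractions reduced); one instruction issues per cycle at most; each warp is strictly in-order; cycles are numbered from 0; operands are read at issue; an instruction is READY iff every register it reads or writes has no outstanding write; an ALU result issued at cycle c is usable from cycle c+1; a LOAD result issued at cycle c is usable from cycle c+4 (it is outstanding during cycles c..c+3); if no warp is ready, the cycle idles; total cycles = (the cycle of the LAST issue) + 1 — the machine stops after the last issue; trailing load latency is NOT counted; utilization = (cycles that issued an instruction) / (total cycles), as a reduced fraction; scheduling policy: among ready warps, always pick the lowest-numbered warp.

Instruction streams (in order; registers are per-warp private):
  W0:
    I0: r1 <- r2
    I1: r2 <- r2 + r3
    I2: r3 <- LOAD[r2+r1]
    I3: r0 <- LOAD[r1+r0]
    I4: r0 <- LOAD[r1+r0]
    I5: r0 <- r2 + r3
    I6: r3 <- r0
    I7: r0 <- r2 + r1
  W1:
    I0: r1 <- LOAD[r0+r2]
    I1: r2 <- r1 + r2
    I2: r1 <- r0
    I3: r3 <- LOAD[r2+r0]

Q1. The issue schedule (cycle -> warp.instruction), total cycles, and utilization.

cycle 0: W0.I0
cycle 1: W0.I1
cycle 2: W0.I2
cycle 3: W0.I3
cycle 4: W1.I0
cycle 5: idle
cycle 6: idle
cycle 7: W0.I4
cycle 8: W1.I1
cycle 9: W1.I2
cycle 10: W1.I3
cycle 11: W0.I5
cycle 12: W0.I6
cycle 13: W0.I7

Answer: 14 cycles, utilization 6/7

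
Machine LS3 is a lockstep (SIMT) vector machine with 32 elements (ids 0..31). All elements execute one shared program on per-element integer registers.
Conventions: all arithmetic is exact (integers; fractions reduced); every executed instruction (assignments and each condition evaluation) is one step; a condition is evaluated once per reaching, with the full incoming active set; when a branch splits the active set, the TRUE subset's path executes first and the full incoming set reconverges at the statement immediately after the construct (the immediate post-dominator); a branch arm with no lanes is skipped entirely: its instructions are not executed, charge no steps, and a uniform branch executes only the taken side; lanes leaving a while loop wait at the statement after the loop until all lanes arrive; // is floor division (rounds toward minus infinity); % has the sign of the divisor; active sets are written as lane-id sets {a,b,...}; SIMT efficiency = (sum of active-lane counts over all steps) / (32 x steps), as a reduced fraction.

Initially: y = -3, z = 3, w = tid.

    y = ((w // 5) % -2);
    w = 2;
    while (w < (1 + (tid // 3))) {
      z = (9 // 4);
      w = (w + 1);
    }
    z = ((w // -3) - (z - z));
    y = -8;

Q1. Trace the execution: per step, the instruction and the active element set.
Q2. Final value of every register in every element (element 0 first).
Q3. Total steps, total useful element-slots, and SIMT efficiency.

step 0: y <- ((w // 5) % -2)         {0,1,2,3,4,5,6,7,8,9,10,11,12,13,14,15,16,17,18,19,20,21,22,23,24,25,26,27,28,29,30,31}
step 1: w <- 2                       {0,1,2,3,4,5,6,7,8,9,10,11,12,13,14,15,16,17,18,19,20,21,22,23,24,25,26,27,28,29,30,31}
step 2: eval (w < (1 + (tid // 3)))  {0,1,2,3,4,5,6,7,8,9,10,11,12,13,14,15,16,17,18,19,20,21,22,23,24,25,26,27,28,29,30,31}
step 3: z <- (9 // 4)                {6,7,8,9,10,11,12,13,14,15,16,17,18,19,20,21,22,23,24,25,26,27,28,29,30,31}
step 4: w <- (w + 1)                 {6,7,8,9,10,11,12,13,14,15,16,17,18,19,20,21,22,23,24,25,26,27,28,29,30,31}
step 5: eval (w < (1 + (tid // 3)))  {6,7,8,9,10,11,12,13,14,15,16,17,18,19,20,21,22,23,24,25,26,27,28,29,30,31}
step 6: z <- (9 // 4)                {9,10,11,12,13,14,15,16,17,18,19,20,21,22,23,24,25,26,27,28,29,30,31}
step 7: w <- (w + 1)                 {9,10,11,12,13,14,15,16,17,18,19,20,21,22,23,24,25,26,27,28,29,30,31}
step 8: eval (w < (1 + (tid // 3)))  {9,10,11,12,13,14,15,16,17,18,19,20,21,22,23,24,25,26,27,28,29,30,31}
step 9: z <- (9 // 4)                {12,13,14,15,16,17,18,19,20,21,22,23,24,25,26,27,28,29,30,31}
step 10: w <- (w + 1)                 {12,13,14,15,16,17,18,19,20,21,22,23,24,25,26,27,28,29,30,31}
step 11: eval (w < (1 + (tid // 3)))  {12,13,14,15,16,17,18,19,20,21,22,23,24,25,26,27,28,29,30,31}
step 12: z <- (9 // 4)                {15,16,17,18,19,20,21,22,23,24,25,26,27,28,29,30,31}
step 13: w <- (w + 1)                 {15,16,17,18,19,20,21,22,23,24,25,26,27,28,29,30,31}
step 14: eval (w < (1 + (tid // 3)))  {15,16,17,18,19,20,21,22,23,24,25,26,27,28,29,30,31}
step 15: z <- (9 // 4)                {18,19,20,21,22,23,24,25,26,27,28,29,30,31}
step 16: w <- (w + 1)                 {18,19,20,21,22,23,24,25,26,27,28,29,30,31}
step 17: eval (w < (1 + (tid // 3)))  {18,19,20,21,22,23,24,25,26,27,28,29,30,31}
step 18: z <- (9 // 4)                {21,22,23,24,25,26,27,28,29,30,31}
step 19: w <- (w + 1)                 {21,22,23,24,25,26,27,28,29,30,31}
step 20: eval (w < (1 + (tid // 3)))  {21,22,23,24,25,26,27,28,29,30,31}
step 21: z <- (9 // 4)                {24,25,26,27,28,29,30,31}
step 22: w <- (w + 1)                 {24,25,26,27,28,29,30,31}
step 23: eval (w < (1 + (tid // 3)))  {24,25,26,27,28,29,30,31}
step 24: z <- (9 // 4)                {27,28,29,30,31}
step 25: w <- (w + 1)                 {27,28,29,30,31}
step 26: eval (w < (1 + (tid // 3)))  {27,28,29,30,31}
step 27: z <- (9 // 4)                {30,31}
step 28: w <- (w + 1)                 {30,31}
step 29: eval (w < (1 + (tid // 3)))  {30,31}
step 30: z <- ((w // -3) - (z - z))   {0,1,2,3,4,5,6,7,8,9,10,11,12,13,14,15,16,17,18,19,20,21,22,23,24,25,26,27,28,29,30,31}
step 31: y <- -8                      {0,1,2,3,4,5,6,7,8,9,10,11,12,13,14,15,16,17,18,19,20,21,22,23,24,25,26,27,28,29,30,31}

Answer: 32 steps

y: -8,-8,-8,-8,-8,-8,-8,-8,-8,-8,-8,-8,-8,-8,-8,-8,-8,-8,-8,-8,-8,-8,-8,-8,-8,-8,-8,-8,-8,-8,-8,-8
z: -1,-1,-1,-1,-1,-1,-1,-1,-1,-2,-2,-2,-2,-2,-2,-2,-2,-2,-3,-3,-3,-3,-3,-3,-3,-3,-3,-4,-4,-4,-4,-4
w: 2,2,2,2,2,2,3,3,3,4,4,4,5,5,5,6,6,6,7,7,7,8,8,8,9,9,9,10,10,10,11,11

steps = 32; useful = 538; efficiency = 538/1024 = 269/512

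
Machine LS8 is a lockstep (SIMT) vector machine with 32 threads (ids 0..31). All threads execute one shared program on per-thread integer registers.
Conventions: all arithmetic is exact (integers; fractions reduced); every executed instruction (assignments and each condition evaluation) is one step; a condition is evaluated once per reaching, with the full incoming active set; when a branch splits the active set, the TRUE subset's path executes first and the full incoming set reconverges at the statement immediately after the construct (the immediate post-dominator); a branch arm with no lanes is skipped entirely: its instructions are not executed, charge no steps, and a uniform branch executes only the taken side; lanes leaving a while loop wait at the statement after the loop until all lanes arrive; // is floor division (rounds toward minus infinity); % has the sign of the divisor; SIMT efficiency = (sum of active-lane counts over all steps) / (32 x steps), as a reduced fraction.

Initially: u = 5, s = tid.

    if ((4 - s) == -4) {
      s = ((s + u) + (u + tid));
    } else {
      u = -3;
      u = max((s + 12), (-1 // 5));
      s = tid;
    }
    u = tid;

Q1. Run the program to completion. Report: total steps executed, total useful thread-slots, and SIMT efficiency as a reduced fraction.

Answer: 6 steps, 158 useful, 79/96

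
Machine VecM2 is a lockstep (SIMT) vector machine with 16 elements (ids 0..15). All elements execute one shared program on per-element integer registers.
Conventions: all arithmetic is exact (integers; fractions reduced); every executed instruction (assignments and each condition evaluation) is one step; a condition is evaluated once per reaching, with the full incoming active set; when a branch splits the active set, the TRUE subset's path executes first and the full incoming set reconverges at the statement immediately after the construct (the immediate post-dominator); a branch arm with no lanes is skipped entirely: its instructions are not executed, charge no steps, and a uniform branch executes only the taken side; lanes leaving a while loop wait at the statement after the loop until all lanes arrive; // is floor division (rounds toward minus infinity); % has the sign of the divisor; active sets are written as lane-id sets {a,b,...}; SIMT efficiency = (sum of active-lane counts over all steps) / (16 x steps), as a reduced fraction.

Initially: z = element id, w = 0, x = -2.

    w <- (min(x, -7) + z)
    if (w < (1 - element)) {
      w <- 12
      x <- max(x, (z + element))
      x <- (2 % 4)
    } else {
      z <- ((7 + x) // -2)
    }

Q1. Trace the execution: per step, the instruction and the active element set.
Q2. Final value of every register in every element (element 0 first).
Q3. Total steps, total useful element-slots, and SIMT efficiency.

step 0: w <- (min(x, -7) + z)        {0,1,2,3,4,5,6,7,8,9,10,11,12,13,14,15}
step 1: eval (w < (1 - element))     {0,1,2,3,4,5,6,7,8,9,10,11,12,13,14,15}
step 2: w <- 12                      {0,1,2,3}
step 3: x <- max(x, (z + element))   {0,1,2,3}
step 4: x <- (2 % 4)                 {0,1,2,3}
step 5: z <- ((7 + x) // -2)         {4,5,6,7,8,9,10,11,12,13,14,15}

Answer: 6 steps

z: 0,1,2,3,-3,-3,-3,-3,-3,-3,-3,-3,-3,-3,-3,-3
w: 12,12,12,12,-3,-2,-1,0,1,2,3,4,5,6,7,8
x: 2,2,2,2,-2,-2,-2,-2,-2,-2,-2,-2,-2,-2,-2,-2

steps = 6; useful = 56; efficiency = 56/96 = 7/12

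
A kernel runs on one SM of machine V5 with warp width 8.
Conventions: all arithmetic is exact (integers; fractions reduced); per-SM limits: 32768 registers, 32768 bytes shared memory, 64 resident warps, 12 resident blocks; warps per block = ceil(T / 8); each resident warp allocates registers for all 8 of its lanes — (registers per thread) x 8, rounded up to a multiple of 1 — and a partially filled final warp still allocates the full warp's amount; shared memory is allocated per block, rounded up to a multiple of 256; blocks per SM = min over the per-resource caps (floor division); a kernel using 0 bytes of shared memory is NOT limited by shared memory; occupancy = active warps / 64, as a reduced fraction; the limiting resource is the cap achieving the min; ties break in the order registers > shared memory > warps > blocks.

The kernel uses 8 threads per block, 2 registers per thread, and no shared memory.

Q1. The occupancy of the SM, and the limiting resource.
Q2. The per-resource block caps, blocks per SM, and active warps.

Answer: occupancy 3/16, limited by blocks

registers: 2048 blocks
shared memory: no limit (kernel uses none)
warps: 64 blocks
blocks: 12 blocks

Answer: 12 blocks, 12 active warps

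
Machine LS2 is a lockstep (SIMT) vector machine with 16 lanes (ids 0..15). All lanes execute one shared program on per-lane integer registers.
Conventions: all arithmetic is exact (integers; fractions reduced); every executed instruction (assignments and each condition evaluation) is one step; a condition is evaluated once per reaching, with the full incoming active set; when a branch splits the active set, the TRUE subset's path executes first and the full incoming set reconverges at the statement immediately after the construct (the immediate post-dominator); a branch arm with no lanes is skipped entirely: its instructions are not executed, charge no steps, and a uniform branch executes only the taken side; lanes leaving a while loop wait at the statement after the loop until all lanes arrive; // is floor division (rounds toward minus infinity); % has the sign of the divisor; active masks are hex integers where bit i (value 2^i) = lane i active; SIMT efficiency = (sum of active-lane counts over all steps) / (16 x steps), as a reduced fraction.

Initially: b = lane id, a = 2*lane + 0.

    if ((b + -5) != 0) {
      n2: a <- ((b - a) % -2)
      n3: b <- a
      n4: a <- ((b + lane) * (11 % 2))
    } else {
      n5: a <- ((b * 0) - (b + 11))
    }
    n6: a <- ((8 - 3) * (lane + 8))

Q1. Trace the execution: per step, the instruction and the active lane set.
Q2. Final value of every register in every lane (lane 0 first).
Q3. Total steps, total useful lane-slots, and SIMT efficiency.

step 0: eval ((b + -5) != 0)         0xffff
step 1: a <- ((b - a) % -2)          0xffdf
step 2: b <- a                       0xffdf
step 3: a <- ((b + lane) * (11 % 2)) 0xffdf
step 4: a <- ((b * 0) - (b + 11))    0x0020
step 5: a <- ((8 - 3) * (lane + 8))  0xffff

Answer: 6 steps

b: 0,-1,0,-1,0,5,0,-1,0,-1,0,-1,0,-1,0,-1
a: 40,45,50,55,60,65,70,75,80,85,90,95,100,105,110,115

steps = 6; useful = 78; efficiency = 78/96 = 13/16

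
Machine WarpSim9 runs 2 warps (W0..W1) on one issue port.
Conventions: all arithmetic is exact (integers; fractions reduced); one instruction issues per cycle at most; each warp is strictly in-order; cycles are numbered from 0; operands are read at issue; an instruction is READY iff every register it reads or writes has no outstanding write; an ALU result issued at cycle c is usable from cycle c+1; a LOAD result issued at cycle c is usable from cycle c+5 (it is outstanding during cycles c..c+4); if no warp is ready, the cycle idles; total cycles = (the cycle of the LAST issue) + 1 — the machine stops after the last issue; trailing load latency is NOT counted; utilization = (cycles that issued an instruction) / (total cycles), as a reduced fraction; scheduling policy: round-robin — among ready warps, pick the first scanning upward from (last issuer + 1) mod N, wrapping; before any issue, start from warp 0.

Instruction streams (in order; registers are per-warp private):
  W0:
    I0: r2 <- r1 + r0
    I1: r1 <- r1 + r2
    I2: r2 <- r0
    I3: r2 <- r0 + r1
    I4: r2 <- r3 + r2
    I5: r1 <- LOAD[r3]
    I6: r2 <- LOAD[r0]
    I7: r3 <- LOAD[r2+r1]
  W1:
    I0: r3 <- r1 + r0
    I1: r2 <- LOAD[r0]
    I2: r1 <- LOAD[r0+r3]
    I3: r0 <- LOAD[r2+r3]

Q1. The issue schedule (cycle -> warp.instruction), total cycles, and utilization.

cycle 0: W0.I0
cycle 1: W1.I0
cycle 2: W0.I1
cycle 3: W1.I1
cycle 4: W0.I2
cycle 5: W1.I2
cycle 6: W0.I3
cycle 7: W0.I4
cycle 8: W1.I3
cycle 9: W0.I5
cycle 10: W0.I6
cycle 11: idle
cycle 12: idle
cycle 13: idle
cycle 14: idle
cycle 15: W0.I7

Answer: 16 cycles, utilization 3/4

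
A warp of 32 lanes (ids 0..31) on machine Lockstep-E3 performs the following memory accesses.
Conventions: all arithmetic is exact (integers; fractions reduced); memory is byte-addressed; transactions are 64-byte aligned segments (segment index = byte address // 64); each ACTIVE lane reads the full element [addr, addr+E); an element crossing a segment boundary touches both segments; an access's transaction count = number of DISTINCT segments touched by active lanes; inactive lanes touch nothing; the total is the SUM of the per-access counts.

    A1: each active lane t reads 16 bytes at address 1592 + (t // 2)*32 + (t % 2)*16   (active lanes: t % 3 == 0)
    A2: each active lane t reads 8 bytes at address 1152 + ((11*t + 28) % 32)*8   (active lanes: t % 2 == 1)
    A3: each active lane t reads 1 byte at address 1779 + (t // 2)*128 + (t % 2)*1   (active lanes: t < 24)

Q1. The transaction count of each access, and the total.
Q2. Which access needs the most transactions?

A1: 9 transactions
A2: 4 transactions
A3: 12 transactions

Answer: 9,4,12; total 25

Answer: A3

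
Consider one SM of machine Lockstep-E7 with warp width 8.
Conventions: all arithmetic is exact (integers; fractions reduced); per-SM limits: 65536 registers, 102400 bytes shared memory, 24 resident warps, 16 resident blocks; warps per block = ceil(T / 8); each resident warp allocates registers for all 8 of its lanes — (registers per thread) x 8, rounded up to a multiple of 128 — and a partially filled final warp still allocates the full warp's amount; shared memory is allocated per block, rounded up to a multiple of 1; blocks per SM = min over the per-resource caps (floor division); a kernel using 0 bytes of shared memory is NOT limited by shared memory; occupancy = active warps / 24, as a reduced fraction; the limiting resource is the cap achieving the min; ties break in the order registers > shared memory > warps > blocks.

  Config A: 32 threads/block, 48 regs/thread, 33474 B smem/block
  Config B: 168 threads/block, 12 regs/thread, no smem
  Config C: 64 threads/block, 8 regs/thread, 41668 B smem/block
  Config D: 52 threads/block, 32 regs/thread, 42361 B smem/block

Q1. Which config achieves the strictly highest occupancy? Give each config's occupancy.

occupancies: A 1/2, B 7/8, C 2/3, D 7/12

Answer: B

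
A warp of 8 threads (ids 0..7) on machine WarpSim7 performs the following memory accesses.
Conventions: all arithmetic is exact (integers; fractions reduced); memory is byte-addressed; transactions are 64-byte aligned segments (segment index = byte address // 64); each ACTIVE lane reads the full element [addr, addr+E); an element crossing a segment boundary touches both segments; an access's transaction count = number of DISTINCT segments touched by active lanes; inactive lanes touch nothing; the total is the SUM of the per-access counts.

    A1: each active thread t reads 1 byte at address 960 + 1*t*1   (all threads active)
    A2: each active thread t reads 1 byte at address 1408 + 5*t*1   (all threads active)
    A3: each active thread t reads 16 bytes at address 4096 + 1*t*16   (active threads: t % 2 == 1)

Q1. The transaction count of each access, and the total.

A1: 1 transaction
A2: 1 transaction
A3: 2 transactions

Answer: 1,1,2; total 4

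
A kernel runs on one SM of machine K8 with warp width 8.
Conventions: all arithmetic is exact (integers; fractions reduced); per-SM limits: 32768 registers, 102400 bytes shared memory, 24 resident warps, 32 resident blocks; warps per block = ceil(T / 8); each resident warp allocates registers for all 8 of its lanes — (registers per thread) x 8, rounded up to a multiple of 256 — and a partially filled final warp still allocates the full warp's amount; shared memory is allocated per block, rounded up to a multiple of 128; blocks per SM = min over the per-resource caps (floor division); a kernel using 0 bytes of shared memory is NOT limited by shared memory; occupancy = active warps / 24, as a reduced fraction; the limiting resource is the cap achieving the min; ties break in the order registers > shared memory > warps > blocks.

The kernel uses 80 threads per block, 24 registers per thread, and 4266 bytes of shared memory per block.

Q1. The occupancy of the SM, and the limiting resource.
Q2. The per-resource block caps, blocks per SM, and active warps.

Answer: occupancy 5/6, limited by warps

registers: 12 blocks
shared memory: 23 blocks
warps: 2 blocks
blocks: 32 blocks

Answer: 2 blocks, 20 active warps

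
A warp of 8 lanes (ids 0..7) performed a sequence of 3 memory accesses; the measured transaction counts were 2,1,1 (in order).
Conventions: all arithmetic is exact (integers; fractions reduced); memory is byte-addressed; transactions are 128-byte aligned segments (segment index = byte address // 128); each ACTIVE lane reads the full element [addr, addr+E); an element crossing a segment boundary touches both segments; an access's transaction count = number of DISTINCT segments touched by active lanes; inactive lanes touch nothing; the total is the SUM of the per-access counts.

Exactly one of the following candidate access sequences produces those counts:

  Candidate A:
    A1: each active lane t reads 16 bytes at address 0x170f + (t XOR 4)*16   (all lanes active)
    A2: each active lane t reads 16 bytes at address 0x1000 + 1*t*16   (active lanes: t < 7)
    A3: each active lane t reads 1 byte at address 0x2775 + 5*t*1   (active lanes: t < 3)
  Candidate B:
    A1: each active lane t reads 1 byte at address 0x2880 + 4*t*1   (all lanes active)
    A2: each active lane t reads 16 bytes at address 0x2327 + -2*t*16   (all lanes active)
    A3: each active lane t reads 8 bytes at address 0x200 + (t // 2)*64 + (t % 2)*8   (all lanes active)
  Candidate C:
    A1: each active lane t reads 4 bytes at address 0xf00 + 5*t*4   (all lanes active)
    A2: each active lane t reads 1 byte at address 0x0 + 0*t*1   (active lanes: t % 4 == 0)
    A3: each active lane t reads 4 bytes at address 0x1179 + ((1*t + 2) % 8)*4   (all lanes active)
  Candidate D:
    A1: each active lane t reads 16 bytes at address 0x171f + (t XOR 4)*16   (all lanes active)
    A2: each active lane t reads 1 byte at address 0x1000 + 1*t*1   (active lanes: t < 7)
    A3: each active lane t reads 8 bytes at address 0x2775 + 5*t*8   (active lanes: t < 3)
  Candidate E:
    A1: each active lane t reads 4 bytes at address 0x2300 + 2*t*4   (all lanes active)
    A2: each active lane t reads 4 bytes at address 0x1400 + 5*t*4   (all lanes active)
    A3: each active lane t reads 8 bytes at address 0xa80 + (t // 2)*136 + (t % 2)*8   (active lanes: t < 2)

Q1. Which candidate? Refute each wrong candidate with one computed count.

B: A1 gives 1 transaction, not 2
C: A3 gives 2 transactions, not 1
D: A3 gives 2 transactions, not 1
E: A1 gives 1 transaction, not 2
A: all counts match (2,1,1)

Answer: A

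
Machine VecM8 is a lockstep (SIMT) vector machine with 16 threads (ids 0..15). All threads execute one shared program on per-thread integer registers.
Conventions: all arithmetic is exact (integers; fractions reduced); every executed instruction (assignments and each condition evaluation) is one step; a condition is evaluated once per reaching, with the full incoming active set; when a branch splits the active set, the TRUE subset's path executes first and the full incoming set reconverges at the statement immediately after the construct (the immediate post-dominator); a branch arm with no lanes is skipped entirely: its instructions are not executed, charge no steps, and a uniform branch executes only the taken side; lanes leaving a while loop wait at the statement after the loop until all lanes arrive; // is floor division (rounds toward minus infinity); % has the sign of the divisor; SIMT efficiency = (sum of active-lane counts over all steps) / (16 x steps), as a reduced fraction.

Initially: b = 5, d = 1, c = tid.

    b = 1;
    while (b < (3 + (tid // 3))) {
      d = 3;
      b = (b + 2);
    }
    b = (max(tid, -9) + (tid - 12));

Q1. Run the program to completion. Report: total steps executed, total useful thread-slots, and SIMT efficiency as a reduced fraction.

Answer: 15 steps, 159 useful, 53/80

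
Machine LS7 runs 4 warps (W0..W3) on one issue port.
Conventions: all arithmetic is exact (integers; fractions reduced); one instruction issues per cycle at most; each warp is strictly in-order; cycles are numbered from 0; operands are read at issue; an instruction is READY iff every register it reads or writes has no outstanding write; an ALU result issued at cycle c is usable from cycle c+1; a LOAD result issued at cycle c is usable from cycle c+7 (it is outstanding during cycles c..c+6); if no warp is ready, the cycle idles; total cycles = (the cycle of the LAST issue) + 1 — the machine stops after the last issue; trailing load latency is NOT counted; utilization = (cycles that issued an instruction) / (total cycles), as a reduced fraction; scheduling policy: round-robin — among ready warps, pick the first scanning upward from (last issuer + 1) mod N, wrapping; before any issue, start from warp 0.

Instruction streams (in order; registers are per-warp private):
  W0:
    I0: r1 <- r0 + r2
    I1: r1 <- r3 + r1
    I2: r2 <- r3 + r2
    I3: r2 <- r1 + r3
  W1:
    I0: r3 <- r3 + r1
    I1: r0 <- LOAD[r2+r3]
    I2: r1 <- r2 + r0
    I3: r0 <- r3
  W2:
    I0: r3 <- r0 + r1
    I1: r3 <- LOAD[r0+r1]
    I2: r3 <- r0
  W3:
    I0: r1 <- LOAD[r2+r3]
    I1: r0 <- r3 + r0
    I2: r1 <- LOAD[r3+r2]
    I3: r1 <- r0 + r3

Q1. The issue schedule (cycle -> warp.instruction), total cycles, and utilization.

cycle 0: W0.I0
cycle 1: W1.I0
cycle 2: W2.I0
cycle 3: W3.I0
cycle 4: W0.I1
cycle 5: W1.I1
cycle 6: W2.I1
cycle 7: W3.I1
cycle 8: W0.I2
cycle 9: W0.I3
cycle 10: W3.I2
cycle 11: idle
cycle 12: W1.I2
cycle 13: W2.I2
cycle 14: W1.I3
cycle 15: idle
cycle 16: idle
cycle 17: W3.I3

Answer: 18 cycles, utilization 5/6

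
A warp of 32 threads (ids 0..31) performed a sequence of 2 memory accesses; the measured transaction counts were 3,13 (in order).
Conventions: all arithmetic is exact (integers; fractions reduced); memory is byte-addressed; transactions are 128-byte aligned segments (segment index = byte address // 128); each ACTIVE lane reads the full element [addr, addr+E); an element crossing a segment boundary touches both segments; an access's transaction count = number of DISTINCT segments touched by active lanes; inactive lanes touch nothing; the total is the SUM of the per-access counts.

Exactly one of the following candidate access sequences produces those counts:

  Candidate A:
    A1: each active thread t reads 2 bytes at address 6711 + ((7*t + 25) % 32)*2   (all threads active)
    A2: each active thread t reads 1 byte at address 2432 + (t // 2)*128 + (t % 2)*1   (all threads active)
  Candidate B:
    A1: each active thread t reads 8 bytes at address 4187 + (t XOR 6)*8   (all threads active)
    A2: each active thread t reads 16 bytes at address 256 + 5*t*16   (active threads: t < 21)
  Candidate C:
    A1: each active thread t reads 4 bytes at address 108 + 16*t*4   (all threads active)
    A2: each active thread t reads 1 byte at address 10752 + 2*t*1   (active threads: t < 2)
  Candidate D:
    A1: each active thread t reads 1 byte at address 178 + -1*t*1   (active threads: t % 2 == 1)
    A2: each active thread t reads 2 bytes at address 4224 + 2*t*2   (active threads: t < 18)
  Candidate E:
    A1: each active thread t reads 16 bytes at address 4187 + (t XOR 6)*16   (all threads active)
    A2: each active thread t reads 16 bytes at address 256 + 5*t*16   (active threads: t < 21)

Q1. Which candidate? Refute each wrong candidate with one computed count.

A: A1 gives 1 transaction, not 3
C: A1 gives 17 transactions, not 3
D: A1 gives 1 transaction, not 3
E: A1 gives 5 transactions, not 3
B: all counts match (3,13)

Answer: B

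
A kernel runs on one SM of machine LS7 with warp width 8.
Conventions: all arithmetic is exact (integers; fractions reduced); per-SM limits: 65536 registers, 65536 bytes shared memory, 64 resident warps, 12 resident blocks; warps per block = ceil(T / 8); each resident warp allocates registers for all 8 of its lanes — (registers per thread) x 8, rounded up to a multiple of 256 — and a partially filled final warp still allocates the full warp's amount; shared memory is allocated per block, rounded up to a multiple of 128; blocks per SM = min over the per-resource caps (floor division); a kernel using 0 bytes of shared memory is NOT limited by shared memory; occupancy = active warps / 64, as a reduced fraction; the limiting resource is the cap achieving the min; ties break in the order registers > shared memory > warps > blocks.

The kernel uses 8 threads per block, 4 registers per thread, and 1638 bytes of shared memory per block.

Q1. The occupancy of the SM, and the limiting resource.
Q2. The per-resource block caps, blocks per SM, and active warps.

Answer: occupancy 3/16, limited by blocks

registers: 256 blocks
shared memory: 39 blocks
warps: 64 blocks
blocks: 12 blocks

Answer: 12 blocks, 12 active warps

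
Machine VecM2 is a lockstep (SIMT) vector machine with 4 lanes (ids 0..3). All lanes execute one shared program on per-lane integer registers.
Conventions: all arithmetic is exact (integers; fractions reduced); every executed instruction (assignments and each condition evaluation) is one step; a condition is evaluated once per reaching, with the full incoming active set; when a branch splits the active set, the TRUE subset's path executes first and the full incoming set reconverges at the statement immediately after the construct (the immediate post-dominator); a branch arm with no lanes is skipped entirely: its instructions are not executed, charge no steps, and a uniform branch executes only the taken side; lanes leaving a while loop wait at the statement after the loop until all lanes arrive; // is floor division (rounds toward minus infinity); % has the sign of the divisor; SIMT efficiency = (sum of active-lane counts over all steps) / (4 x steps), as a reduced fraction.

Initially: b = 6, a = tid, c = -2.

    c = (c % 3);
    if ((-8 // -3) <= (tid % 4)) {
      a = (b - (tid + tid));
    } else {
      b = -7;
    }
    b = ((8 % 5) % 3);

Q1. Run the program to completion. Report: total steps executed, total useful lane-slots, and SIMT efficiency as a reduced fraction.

Answer: 5 steps, 16 useful, 4/5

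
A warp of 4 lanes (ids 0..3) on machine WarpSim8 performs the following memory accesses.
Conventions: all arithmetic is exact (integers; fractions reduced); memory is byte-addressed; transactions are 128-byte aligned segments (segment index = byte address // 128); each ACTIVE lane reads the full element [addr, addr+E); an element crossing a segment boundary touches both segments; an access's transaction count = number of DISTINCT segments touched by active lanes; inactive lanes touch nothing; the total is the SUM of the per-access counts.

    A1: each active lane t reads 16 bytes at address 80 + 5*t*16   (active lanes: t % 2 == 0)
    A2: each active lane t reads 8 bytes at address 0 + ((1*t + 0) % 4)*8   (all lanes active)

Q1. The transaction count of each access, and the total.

A1: 2 transactions
A2: 1 transaction

Answer: 2,1; total 3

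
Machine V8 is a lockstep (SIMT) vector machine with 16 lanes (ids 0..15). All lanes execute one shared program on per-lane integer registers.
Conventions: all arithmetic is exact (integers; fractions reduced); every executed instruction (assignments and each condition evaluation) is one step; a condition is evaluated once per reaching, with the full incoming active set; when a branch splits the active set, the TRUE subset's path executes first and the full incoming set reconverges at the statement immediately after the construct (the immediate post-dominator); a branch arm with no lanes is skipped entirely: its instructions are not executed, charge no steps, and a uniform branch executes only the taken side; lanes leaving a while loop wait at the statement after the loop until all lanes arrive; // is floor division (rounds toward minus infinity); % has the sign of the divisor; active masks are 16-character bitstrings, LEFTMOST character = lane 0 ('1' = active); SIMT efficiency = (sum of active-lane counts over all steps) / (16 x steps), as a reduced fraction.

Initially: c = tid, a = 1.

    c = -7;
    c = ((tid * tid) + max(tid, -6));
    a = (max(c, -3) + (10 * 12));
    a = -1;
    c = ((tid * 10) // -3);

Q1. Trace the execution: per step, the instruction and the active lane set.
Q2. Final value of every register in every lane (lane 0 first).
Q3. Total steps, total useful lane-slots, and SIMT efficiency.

step 0: c <- -7                      1111111111111111
step 1: c <- ((tid * tid) + max(tid, -6)) 1111111111111111
step 2: a <- (max(c, -3) + (10 * 12)) 1111111111111111
step 3: a <- -1                      1111111111111111
step 4: c <- ((tid * 10) // -3)      1111111111111111

Answer: 5 steps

c: 0,-4,-7,-10,-14,-17,-20,-24,-27,-30,-34,-37,-40,-44,-47,-50
a: -1,-1,-1,-1,-1,-1,-1,-1,-1,-1,-1,-1,-1,-1,-1,-1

steps = 5; useful = 80; efficiency = 80/80 = 1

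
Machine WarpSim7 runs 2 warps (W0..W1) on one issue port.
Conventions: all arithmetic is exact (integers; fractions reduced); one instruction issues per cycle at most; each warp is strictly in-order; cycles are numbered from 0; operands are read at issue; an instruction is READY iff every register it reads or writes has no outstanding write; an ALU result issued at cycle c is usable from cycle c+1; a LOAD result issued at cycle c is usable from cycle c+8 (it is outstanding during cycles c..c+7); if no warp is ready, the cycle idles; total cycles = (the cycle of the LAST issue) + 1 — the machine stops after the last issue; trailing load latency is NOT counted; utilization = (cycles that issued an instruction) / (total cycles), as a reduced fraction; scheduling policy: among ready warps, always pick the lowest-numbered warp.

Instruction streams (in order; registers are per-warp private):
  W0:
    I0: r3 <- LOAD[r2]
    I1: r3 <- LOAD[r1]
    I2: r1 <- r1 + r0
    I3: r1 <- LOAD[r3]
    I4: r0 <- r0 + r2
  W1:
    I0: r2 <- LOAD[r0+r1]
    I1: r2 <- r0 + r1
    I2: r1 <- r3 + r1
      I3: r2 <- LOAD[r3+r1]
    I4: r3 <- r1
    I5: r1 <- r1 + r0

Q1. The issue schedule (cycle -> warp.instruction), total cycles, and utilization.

cycle 0: W0.I0
cycle 1: W1.I0
cycle 2: idle
cycle 3: idle
cycle 4: idle
cycle 5: idle
cycle 6: idle
cycle 7: idle
cycle 8: W0.I1
cycle 9: W0.I2
cycle 10: W1.I1
cycle 11: W1.I2
cycle 12: W1.I3
cycle 13: W1.I4
cycle 14: W1.I5
cycle 15: idle
cycle 16: W0.I3
cycle 17: W0.I4

Answer: 18 cycles, utilization 11/18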